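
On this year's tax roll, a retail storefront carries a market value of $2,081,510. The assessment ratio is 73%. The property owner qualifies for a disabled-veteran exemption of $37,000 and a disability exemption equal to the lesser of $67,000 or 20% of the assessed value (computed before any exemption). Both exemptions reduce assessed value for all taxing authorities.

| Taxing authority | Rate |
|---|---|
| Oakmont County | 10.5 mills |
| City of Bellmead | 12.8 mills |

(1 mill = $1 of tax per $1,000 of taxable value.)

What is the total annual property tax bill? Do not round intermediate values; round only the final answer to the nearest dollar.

$32,981

Assessed value = $2,081,510 × 0.73 = $1,519,502.3
Disability exemption = min($67,000, 20% × $1,519,502.3) = min($67,000, $303,900.46) = $67,000 (dollar cap binds)
Taxable value = $1,519,502.3 − $37,000 − $67,000 = $1,415,502.3
Oakmont County: $1,415,502.3 × 0.0105 = $14,862.77415
City of Bellmead: $1,415,502.3 × 0.0128 = $18,118.42944
Total = $32,981.20359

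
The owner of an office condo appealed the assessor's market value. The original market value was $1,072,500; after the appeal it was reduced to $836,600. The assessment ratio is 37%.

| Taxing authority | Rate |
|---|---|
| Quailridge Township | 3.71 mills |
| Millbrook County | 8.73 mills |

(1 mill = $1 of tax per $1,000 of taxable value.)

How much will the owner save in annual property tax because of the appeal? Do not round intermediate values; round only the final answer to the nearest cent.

$1,085.80

Old assessed value = $1,072,500 × 0.37 = $396,825
New assessed value = $836,600 × 0.37 = $309,542
Combined rate = 0.00371 + 0.00873 = 0.01244
Old tax = $396,825 × 0.01244 = $4,936.503
New tax = $309,542 × 0.01244 = $3,850.70248
Reduction = $4,936.503 − $3,850.70248 = $1,085.80052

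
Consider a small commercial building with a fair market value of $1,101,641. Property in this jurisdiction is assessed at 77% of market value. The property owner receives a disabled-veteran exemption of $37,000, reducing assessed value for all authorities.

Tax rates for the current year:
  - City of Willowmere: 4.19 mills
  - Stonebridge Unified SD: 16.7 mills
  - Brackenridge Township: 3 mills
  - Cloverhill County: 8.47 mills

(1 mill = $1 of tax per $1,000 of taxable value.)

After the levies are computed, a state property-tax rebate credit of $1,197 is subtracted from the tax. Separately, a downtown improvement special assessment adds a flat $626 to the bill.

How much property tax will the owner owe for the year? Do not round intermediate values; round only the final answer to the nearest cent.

$25,681.49

Assessed value = $1,101,641 × 0.77 = $848,263.57
Taxable value = $848,263.57 − $37,000 = $811,263.57
City of Willowmere: $811,263.57 × 0.00419 = $3,399.1943583
Stonebridge Unified SD: $811,263.57 × 0.0167 = $13,548.101619
Brackenridge Township: $811,263.57 × 0.003 = $2,433.79071
Cloverhill County: $811,263.57 × 0.00847 = $6,871.4024379
Levies subtotal = $26,252.4891252
After credit = $26,252.4891252 − $1,197 = $25,055.4891252
Total = $25,055.4891252 + $626 = $25,681.4891252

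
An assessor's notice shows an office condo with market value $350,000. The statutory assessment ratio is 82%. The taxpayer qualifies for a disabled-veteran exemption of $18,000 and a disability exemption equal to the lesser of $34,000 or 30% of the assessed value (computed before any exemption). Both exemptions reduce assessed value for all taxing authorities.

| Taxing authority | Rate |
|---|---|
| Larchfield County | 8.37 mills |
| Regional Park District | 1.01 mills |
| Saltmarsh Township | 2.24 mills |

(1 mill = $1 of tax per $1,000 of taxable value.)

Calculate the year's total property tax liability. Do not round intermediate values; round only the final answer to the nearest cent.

$2,730.70

Assessed value = $350,000 × 0.82 = $287,000
Disability exemption = min($34,000, 30% × $287,000) = min($34,000, $86,100) = $34,000 (dollar cap binds)
Taxable value = $287,000 − $18,000 − $34,000 = $235,000
Larchfield County: $235,000 × 0.00837 = $1,966.95
Regional Park District: $235,000 × 0.00101 = $237.35
Saltmarsh Township: $235,000 × 0.00224 = $526.4
Total = $2,730.7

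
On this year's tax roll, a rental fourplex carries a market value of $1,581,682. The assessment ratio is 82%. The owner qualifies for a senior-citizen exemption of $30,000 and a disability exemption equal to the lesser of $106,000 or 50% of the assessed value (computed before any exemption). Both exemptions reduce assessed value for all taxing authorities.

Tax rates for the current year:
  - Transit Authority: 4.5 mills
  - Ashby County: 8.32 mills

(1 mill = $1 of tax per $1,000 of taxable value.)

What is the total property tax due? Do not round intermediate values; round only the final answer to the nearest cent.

$14,883.75

Assessed value = $1,581,682 × 0.82 = $1,296,979.24
Disability exemption = min($106,000, 50% × $1,296,979.24) = min($106,000, $648,489.62) = $106,000 (dollar cap binds)
Taxable value = $1,296,979.24 − $30,000 − $106,000 = $1,160,979.24
Transit Authority: $1,160,979.24 × 0.0045 = $5,224.40658
Ashby County: $1,160,979.24 × 0.00832 = $9,659.3472768
Total = $14,883.7538568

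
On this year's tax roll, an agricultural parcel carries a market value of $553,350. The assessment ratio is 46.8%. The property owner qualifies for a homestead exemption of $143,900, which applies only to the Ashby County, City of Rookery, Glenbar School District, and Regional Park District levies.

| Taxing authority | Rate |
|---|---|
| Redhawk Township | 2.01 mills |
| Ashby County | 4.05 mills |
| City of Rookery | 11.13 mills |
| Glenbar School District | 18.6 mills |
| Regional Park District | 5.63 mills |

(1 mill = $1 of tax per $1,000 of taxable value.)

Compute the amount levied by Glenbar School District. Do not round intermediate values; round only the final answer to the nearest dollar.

$2,140

Assessed value = $553,350 × 0.468 = $258,967.8
Glenbar School District taxable value = $258,967.8 − $143,900 = $115,067.8
Glenbar School District levy = $115,067.8 × 0.0186 = $2,140.26108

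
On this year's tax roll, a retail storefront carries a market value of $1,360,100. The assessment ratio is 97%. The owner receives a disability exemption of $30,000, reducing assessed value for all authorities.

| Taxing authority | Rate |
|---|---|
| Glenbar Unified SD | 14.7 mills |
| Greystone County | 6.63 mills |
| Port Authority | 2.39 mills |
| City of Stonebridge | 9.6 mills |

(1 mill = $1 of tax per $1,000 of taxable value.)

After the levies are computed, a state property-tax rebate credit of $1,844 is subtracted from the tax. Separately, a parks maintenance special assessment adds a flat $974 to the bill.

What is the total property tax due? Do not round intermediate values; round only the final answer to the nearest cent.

$42,089.38

Assessed value = $1,360,100 × 0.97 = $1,319,297
Taxable value = $1,319,297 − $30,000 = $1,289,297
Glenbar Unified SD: $1,289,297 × 0.0147 = $18,952.6659
Greystone County: $1,289,297 × 0.00663 = $8,548.03911
Port Authority: $1,289,297 × 0.00239 = $3,081.41983
City of Stonebridge: $1,289,297 × 0.0096 = $12,377.2512
Levies subtotal = $42,959.37604
After credit = $42,959.37604 − $1,844 = $41,115.37604
Total = $41,115.37604 + $974 = $42,089.37604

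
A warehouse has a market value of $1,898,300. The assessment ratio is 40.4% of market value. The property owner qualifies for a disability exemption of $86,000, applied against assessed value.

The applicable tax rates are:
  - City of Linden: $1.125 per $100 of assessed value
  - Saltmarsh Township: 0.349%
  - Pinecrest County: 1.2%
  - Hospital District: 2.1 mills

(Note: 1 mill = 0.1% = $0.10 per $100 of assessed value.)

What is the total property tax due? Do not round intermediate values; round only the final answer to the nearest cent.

Assessed value = $1,898,300 × 0.404 = $766,913.2
Taxable value = $766,913.2 − $86,000 = $680,913.2
City of Linden: $680,913.2 × 0.01125 = $7,660.2735
Saltmarsh Township: $680,913.2 × 0.00349 = $2,376.387068
Pinecrest County: $680,913.2 × 0.012 = $8,170.9584
Hospital District: $680,913.2 × 0.0021 = $1,429.91772
Total = $19,637.536688

$19,637.54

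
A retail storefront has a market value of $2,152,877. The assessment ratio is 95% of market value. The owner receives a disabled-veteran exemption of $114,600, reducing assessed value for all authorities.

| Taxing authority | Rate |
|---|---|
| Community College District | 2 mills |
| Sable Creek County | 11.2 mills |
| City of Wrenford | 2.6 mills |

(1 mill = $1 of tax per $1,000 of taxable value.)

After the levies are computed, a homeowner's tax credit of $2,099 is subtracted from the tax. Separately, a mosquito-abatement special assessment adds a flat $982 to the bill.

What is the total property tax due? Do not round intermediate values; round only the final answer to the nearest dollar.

$29,387

Assessed value = $2,152,877 × 0.95 = $2,045,233.15
Taxable value = $2,045,233.15 − $114,600 = $1,930,633.15
Community College District: $1,930,633.15 × 0.002 = $3,861.2663
Sable Creek County: $1,930,633.15 × 0.0112 = $21,623.09128
City of Wrenford: $1,930,633.15 × 0.0026 = $5,019.64619
Levies subtotal = $30,504.00377
After credit = $30,504.00377 − $2,099 = $28,405.00377
Total = $28,405.00377 + $982 = $29,387.00377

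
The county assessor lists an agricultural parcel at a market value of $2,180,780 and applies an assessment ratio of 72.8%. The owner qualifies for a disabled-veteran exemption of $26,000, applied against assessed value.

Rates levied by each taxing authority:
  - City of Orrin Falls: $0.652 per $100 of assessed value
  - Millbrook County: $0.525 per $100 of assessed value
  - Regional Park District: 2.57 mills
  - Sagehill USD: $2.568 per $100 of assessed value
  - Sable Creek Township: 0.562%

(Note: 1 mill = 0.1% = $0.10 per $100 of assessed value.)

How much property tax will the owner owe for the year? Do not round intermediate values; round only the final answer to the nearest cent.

Assessed value = $2,180,780 × 0.728 = $1,587,607.84
Taxable value = $1,587,607.84 − $26,000 = $1,561,607.84
City of Orrin Falls: $1,561,607.84 × 0.00652 = $10,181.6831168
Millbrook County: $1,561,607.84 × 0.00525 = $8,198.44116
Regional Park District: $1,561,607.84 × 0.00257 = $4,013.3321488
Sagehill USD: $1,561,607.84 × 0.02568 = $40,102.0893312
Sable Creek Township: $1,561,607.84 × 0.00562 = $8,776.2360608
Total = $71,271.7818176

$71,271.78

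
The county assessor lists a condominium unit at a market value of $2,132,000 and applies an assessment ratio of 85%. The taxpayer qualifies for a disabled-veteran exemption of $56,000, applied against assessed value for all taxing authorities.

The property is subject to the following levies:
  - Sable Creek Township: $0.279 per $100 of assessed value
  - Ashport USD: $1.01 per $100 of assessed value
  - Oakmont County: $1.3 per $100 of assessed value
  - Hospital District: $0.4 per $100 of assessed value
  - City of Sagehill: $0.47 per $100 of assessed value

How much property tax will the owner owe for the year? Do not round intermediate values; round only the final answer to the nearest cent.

$60,746.96

Assessed value = $2,132,000 × 0.85 = $1,812,200
Taxable value = $1,812,200 − $56,000 = $1,756,200
Sable Creek Township: $1,756,200 × 0.00279 = $4,899.798
Ashport USD: $1,756,200 × 0.0101 = $17,737.62
Oakmont County: $1,756,200 × 0.013 = $22,830.6
Hospital District: $1,756,200 × 0.004 = $7,024.8
City of Sagehill: $1,756,200 × 0.0047 = $8,254.14
Total = $4,899.798 + $17,737.62 + $22,830.6 + $7,024.8 + $8,254.14 = $60,746.958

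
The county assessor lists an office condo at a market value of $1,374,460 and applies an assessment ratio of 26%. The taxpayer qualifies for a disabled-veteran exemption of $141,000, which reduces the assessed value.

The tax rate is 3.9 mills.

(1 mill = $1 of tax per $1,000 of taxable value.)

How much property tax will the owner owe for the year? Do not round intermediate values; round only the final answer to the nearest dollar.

$844

Assessed value = $1,374,460 × 0.26 = $357,359.6
Taxable value = $357,359.6 − $141,000 = $216,359.6
Tax = $216,359.6 × 0.0039 = $843.80244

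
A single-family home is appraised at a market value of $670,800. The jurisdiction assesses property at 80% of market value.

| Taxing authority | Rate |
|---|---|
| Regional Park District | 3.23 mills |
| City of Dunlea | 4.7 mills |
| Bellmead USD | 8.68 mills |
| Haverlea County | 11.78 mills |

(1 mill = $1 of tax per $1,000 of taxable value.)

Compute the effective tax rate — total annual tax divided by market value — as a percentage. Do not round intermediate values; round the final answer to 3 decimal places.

2.271%

Assessed value = $670,800 × 0.8 = $536,640
Regional Park District: $536,640 × 0.00323 = $1,733.3472
City of Dunlea: $536,640 × 0.0047 = $2,522.208
Bellmead USD: $536,640 × 0.00868 = $4,658.0352
Haverlea County: $536,640 × 0.01178 = $6,321.6192
Total tax = $15,235.2096
Effective rate = $15,235.2096 ÷ $670,800 = 2.271% of market value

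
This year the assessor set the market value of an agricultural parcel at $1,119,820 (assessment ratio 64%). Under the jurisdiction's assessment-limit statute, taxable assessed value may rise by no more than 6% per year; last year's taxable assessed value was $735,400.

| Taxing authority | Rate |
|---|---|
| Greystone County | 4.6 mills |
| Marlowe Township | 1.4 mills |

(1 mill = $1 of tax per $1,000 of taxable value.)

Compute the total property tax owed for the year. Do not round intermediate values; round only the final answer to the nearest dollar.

$4,300

Uncapped assessed value = $1,119,820 × 0.64 = $716,684.8
Cap limit = $735,400 × 1.06 = $779,524
Taxable assessed value = min($716,684.8, $779,524) = $716,684.8 (cap does not bind)
Greystone County: $716,684.8 × 0.0046 = $3,296.75008
Marlowe Township: $716,684.8 × 0.0014 = $1,003.35872
Total = $4,300.1088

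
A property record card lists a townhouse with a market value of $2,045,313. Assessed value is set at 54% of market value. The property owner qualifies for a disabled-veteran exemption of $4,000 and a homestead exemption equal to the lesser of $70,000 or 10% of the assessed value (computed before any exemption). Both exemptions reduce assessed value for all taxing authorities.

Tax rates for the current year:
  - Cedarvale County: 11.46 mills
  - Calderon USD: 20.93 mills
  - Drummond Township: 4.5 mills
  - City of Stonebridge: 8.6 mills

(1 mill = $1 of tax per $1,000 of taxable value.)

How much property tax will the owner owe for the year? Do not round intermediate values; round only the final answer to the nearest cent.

Assessed value = $2,045,313 × 0.54 = $1,104,469.02
Homestead exemption = min($70,000, 10% × $1,104,469.02) = min($70,000, $110,446.902) = $70,000 (dollar cap binds)
Taxable value = $1,104,469.02 − $4,000 − $70,000 = $1,030,469.02
Cedarvale County: $1,030,469.02 × 0.01146 = $11,809.1749692
Calderon USD: $1,030,469.02 × 0.02093 = $21,567.7165886
Drummond Township: $1,030,469.02 × 0.0045 = $4,637.11059
City of Stonebridge: $1,030,469.02 × 0.0086 = $8,862.033572
Total = $46,876.0357198

$46,876.04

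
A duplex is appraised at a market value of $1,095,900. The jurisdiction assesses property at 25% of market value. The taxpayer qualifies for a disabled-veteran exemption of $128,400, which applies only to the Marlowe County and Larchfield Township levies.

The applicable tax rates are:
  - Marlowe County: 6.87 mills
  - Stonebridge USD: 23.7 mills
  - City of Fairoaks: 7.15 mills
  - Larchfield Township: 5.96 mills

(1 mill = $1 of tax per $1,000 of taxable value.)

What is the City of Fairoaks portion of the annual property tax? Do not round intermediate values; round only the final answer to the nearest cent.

$1,958.92

Assessed value = $1,095,900 × 0.25 = $273,975
City of Fairoaks taxable value = $273,975 (exemption does not apply)
City of Fairoaks levy = $273,975 × 0.00715 = $1,958.92125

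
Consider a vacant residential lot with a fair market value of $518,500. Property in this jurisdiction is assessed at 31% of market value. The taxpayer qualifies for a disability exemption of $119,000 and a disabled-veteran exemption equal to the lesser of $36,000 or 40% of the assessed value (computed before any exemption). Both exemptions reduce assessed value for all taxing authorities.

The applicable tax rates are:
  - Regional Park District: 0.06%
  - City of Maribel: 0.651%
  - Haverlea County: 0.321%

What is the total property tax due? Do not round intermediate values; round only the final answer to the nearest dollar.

Assessed value = $518,500 × 0.31 = $160,735
Disabled-veteran exemption = min($36,000, 40% × $160,735) = min($36,000, $64,294) = $36,000 (dollar cap binds)
Taxable value = $160,735 − $119,000 − $36,000 = $5,735
Regional Park District: $5,735 × 0.0006 = $3.441
City of Maribel: $5,735 × 0.00651 = $37.33485
Haverlea County: $5,735 × 0.00321 = $18.40935
Total = $59.1852

$59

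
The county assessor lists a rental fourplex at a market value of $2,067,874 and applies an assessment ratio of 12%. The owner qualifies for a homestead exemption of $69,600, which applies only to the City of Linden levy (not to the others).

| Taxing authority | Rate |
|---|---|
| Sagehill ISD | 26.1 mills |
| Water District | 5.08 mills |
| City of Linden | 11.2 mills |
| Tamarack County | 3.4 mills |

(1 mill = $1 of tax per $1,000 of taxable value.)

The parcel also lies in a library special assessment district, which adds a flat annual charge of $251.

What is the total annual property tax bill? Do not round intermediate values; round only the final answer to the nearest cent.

$10,831.55

Assessed value = $2,067,874 × 0.12 = $248,144.88
Sagehill ISD: $248,144.88 × 0.0261 = $6,476.581368
Water District: $248,144.88 × 0.00508 = $1,260.5759904
City of Linden: ($248,144.88 − $69,600) × 0.0112 = $178,544.88 × 0.0112 = $1,999.702656
Tamarack County: $248,144.88 × 0.0034 = $843.692592
Levies subtotal = $10,580.5526064
Total = $10,580.5526064 + $251 = $10,831.5526064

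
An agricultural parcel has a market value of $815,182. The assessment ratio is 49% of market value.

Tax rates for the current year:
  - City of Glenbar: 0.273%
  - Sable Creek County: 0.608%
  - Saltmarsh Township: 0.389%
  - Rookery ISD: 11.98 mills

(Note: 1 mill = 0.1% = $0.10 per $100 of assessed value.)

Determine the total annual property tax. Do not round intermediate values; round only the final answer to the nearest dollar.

$9,858

Assessed value = $815,182 × 0.49 = $399,439.18
City of Glenbar: $399,439.18 × 0.00273 = $1,090.4689614
Sable Creek County: $399,439.18 × 0.00608 = $2,428.5902144
Saltmarsh Township: $399,439.18 × 0.00389 = $1,553.8184102
Rookery ISD: $399,439.18 × 0.01198 = $4,785.2813764
Total = $9,858.1589624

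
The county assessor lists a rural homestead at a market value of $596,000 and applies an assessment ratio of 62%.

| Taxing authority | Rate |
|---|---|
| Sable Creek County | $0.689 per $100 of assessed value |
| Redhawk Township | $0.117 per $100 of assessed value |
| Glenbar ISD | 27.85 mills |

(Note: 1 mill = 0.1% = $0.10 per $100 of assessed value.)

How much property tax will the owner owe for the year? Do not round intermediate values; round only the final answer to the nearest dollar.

Assessed value = $596,000 × 0.62 = $369,520
Sable Creek County: $369,520 × 0.00689 = $2,545.9928
Redhawk Township: $369,520 × 0.00117 = $432.3384
Glenbar ISD: $369,520 × 0.02785 = $10,291.132
Total = $13,269.4632

$13,269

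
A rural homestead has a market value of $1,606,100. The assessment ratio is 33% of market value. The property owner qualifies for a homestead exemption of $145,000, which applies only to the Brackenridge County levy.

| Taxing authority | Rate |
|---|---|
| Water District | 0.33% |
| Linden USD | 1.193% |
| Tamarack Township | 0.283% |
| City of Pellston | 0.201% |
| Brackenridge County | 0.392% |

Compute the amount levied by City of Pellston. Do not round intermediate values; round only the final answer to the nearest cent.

$1,065.33

Assessed value = $1,606,100 × 0.33 = $530,013
City of Pellston taxable value = $530,013 (exemption does not apply)
City of Pellston levy = $530,013 × 0.00201 = $1,065.32613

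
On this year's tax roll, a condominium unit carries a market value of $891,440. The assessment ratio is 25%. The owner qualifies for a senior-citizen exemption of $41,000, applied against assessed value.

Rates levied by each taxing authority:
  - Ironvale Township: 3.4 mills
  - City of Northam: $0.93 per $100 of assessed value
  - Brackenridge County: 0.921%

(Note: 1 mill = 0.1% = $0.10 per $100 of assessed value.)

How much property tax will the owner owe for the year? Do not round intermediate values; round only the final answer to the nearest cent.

Assessed value = $891,440 × 0.25 = $222,860
Taxable value = $222,860 − $41,000 = $181,860
Ironvale Township: $181,860 × 0.0034 = $618.324
City of Northam: $181,860 × 0.0093 = $1,691.298
Brackenridge County: $181,860 × 0.00921 = $1,674.9306
Total = $3,984.5526

$3,984.55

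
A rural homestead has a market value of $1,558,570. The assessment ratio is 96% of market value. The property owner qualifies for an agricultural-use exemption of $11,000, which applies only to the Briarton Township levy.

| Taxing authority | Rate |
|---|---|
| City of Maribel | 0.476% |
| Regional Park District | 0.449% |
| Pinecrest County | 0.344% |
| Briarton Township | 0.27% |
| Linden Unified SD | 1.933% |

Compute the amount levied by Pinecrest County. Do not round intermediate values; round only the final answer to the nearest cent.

Assessed value = $1,558,570 × 0.96 = $1,496,227.2
Pinecrest County taxable value = $1,496,227.2 (exemption does not apply)
Pinecrest County levy = $1,496,227.2 × 0.00344 = $5,147.021568

$5,147.02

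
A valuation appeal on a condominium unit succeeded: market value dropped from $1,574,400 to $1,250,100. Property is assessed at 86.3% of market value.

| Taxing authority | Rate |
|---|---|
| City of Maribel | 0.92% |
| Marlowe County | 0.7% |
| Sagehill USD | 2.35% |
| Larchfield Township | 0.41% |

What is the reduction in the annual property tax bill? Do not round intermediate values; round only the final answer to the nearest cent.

$12,258.35

Old assessed value = $1,574,400 × 0.863 = $1,358,707.2
New assessed value = $1,250,100 × 0.863 = $1,078,836.3
Combined rate = 0.0092 + 0.007 + 0.0235 + 0.0041 = 0.0438
Old tax = $1,358,707.2 × 0.0438 = $59,511.37536
New tax = $1,078,836.3 × 0.0438 = $47,253.02994
Reduction = $59,511.37536 − $47,253.02994 = $12,258.34542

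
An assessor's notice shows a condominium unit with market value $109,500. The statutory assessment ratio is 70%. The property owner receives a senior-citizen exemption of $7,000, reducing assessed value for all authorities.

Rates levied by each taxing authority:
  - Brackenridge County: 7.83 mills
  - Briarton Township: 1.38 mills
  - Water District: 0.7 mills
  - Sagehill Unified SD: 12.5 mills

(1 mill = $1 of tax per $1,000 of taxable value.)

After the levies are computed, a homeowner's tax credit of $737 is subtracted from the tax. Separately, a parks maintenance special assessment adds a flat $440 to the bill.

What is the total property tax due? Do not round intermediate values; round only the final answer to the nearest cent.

Assessed value = $109,500 × 0.7 = $76,650
Taxable value = $76,650 − $7,000 = $69,650
Brackenridge County: $69,650 × 0.00783 = $545.3595
Briarton Township: $69,650 × 0.00138 = $96.117
Water District: $69,650 × 0.0007 = $48.755
Sagehill Unified SD: $69,650 × 0.0125 = $870.625
Levies subtotal = $1,560.8565
After credit = $1,560.8565 − $737 = $823.8565
Total = $823.8565 + $440 = $1,263.8565

$1,263.86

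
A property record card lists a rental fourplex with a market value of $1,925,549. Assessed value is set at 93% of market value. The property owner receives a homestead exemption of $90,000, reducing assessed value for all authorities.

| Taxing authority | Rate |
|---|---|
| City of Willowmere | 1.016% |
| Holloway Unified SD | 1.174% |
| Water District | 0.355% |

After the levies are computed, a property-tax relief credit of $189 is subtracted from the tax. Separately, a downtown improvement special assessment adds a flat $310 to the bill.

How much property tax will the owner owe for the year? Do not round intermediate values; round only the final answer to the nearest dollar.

Assessed value = $1,925,549 × 0.93 = $1,790,760.57
Taxable value = $1,790,760.57 − $90,000 = $1,700,760.57
City of Willowmere: $1,700,760.57 × 0.01016 = $17,279.7273912
Holloway Unified SD: $1,700,760.57 × 0.01174 = $19,966.9290918
Water District: $1,700,760.57 × 0.00355 = $6,037.7000235
Levies subtotal = $43,284.3565065
After credit = $43,284.3565065 − $189 = $43,095.3565065
Total = $43,095.3565065 + $310 = $43,405.3565065

$43,405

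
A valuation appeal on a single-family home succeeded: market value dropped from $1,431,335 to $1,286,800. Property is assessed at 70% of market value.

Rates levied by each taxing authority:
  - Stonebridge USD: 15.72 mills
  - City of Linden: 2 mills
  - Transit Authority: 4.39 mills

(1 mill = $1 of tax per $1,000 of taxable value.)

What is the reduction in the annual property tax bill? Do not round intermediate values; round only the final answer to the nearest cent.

Old assessed value = $1,431,335 × 0.7 = $1,001,934.5
New assessed value = $1,286,800 × 0.7 = $900,760
Combined rate = 0.01572 + 0.002 + 0.00439 = 0.02211
Old tax = $1,001,934.5 × 0.02211 = $22,152.771795
New tax = $900,760 × 0.02211 = $19,915.8036
Reduction = $22,152.771795 − $19,915.8036 = $2,236.968195

$2,236.97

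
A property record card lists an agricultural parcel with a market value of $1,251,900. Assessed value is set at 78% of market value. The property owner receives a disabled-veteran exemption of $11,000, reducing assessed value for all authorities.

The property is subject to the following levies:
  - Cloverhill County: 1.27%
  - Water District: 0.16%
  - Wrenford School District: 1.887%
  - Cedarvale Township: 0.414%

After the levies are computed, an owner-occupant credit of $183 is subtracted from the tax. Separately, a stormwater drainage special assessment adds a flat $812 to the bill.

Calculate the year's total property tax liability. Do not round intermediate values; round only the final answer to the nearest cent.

$36,651.13

Assessed value = $1,251,900 × 0.78 = $976,482
Taxable value = $976,482 − $11,000 = $965,482
Cloverhill County: $965,482 × 0.0127 = $12,261.6214
Water District: $965,482 × 0.0016 = $1,544.7712
Wrenford School District: $965,482 × 0.01887 = $18,218.64534
Cedarvale Township: $965,482 × 0.00414 = $3,997.09548
Levies subtotal = $36,022.13342
After credit = $36,022.13342 − $183 = $35,839.13342
Total = $35,839.13342 + $812 = $36,651.13342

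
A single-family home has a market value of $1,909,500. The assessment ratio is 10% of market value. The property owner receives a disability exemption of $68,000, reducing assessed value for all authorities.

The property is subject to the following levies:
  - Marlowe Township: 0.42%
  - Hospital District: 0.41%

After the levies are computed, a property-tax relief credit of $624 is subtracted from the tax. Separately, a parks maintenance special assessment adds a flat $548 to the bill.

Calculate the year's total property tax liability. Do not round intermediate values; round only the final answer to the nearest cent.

Assessed value = $1,909,500 × 0.1 = $190,950
Taxable value = $190,950 − $68,000 = $122,950
Marlowe Township: $122,950 × 0.0042 = $516.39
Hospital District: $122,950 × 0.0041 = $504.095
Levies subtotal = $1,020.485
After credit = $1,020.485 − $624 = $396.485
Total = $396.485 + $548 = $944.485

$944.49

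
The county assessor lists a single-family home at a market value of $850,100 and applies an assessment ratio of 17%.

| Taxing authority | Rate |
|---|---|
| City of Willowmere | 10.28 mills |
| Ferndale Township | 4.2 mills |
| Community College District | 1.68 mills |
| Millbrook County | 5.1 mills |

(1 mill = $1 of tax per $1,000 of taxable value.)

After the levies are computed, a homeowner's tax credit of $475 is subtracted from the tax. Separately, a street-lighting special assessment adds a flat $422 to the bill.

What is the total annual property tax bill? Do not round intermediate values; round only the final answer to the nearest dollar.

Assessed value = $850,100 × 0.17 = $144,517
City of Willowmere: $144,517 × 0.01028 = $1,485.63476
Ferndale Township: $144,517 × 0.0042 = $606.9714
Community College District: $144,517 × 0.00168 = $242.78856
Millbrook County: $144,517 × 0.0051 = $737.0367
Levies subtotal = $3,072.43142
After credit = $3,072.43142 − $475 = $2,597.43142
Total = $2,597.43142 + $422 = $3,019.43142

$3,019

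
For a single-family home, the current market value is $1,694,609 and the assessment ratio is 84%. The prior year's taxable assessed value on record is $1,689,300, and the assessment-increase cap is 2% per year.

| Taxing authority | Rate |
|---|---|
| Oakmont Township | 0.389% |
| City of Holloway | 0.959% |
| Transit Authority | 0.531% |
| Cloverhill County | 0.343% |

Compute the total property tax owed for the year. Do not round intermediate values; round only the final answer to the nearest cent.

Uncapped assessed value = $1,694,609 × 0.84 = $1,423,471.56
Cap limit = $1,689,300 × 1.02 = $1,723,086
Taxable assessed value = min($1,423,471.56, $1,723,086) = $1,423,471.56 (cap does not bind)
Oakmont Township: $1,423,471.56 × 0.00389 = $5,537.3043684
City of Holloway: $1,423,471.56 × 0.00959 = $13,651.0922604
Transit Authority: $1,423,471.56 × 0.00531 = $7,558.6339836
Cloverhill County: $1,423,471.56 × 0.00343 = $4,882.5074508
Total = $31,629.5380632

$31,629.54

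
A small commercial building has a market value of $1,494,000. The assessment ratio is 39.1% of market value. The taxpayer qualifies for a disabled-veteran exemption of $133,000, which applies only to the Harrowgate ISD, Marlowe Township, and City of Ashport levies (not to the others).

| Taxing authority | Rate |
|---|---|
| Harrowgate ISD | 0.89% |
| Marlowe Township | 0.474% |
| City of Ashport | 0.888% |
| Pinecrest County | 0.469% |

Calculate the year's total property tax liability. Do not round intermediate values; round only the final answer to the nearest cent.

Assessed value = $1,494,000 × 0.391 = $584,154
Harrowgate ISD: ($584,154 − $133,000) × 0.0089 = $451,154 × 0.0089 = $4,015.2706
Marlowe Township: ($584,154 − $133,000) × 0.00474 = $451,154 × 0.00474 = $2,138.46996
City of Ashport: ($584,154 − $133,000) × 0.00888 = $451,154 × 0.00888 = $4,006.24752
Pinecrest County: $584,154 × 0.00469 = $2,739.68226
Total = $12,899.67034

$12,899.67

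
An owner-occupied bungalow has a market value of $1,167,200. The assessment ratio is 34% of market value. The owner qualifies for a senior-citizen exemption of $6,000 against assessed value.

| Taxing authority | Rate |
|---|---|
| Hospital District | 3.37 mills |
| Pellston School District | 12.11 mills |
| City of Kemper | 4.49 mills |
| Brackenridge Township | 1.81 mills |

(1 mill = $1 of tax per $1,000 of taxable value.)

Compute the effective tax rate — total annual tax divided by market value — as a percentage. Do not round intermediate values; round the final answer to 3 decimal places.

0.729%

Assessed value = $1,167,200 × 0.34 = $396,848
Taxable value = $396,848 − $6,000 = $390,848
Hospital District: $390,848 × 0.00337 = $1,317.15776
Pellston School District: $390,848 × 0.01211 = $4,733.16928
City of Kemper: $390,848 × 0.00449 = $1,754.90752
Brackenridge Township: $390,848 × 0.00181 = $707.43488
Total tax = $8,512.66944
Effective rate = $8,512.66944 ÷ $1,167,200 = 0.729% of market value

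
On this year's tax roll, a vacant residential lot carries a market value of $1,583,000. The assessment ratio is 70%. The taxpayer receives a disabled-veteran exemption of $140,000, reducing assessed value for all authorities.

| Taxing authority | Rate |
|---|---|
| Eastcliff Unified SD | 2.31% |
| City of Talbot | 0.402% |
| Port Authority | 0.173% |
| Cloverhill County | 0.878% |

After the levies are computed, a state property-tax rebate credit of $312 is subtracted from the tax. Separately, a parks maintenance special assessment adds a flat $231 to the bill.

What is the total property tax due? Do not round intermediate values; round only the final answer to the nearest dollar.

Assessed value = $1,583,000 × 0.7 = $1,108,100
Taxable value = $1,108,100 − $140,000 = $968,100
Eastcliff Unified SD: $968,100 × 0.0231 = $22,363.11
City of Talbot: $968,100 × 0.00402 = $3,891.762
Port Authority: $968,100 × 0.00173 = $1,674.813
Cloverhill County: $968,100 × 0.00878 = $8,499.918
Levies subtotal = $36,429.603
After credit = $36,429.603 − $312 = $36,117.603
Total = $36,117.603 + $231 = $36,348.603

$36,349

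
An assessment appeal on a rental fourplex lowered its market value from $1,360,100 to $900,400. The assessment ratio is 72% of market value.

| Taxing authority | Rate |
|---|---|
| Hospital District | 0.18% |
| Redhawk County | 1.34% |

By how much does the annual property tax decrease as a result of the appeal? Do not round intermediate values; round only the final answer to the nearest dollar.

$5,031

Old assessed value = $1,360,100 × 0.72 = $979,272
New assessed value = $900,400 × 0.72 = $648,288
Combined rate = 0.0018 + 0.0134 = 0.0152
Old tax = $979,272 × 0.0152 = $14,884.9344
New tax = $648,288 × 0.0152 = $9,853.9776
Reduction = $14,884.9344 − $9,853.9776 = $5,030.9568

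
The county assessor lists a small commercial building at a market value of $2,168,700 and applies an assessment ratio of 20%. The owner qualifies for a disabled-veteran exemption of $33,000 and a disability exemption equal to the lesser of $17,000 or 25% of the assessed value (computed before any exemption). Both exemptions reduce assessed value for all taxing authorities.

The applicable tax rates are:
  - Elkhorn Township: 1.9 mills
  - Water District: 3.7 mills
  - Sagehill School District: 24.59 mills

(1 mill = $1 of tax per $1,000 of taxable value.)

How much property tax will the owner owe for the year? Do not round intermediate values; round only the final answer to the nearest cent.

Assessed value = $2,168,700 × 0.2 = $433,740
Disability exemption = min($17,000, 25% × $433,740) = min($17,000, $108,435) = $17,000 (dollar cap binds)
Taxable value = $433,740 − $33,000 − $17,000 = $383,740
Elkhorn Township: $383,740 × 0.0019 = $729.106
Water District: $383,740 × 0.0037 = $1,419.838
Sagehill School District: $383,740 × 0.02459 = $9,436.1666
Total = $11,585.1106

$11,585.11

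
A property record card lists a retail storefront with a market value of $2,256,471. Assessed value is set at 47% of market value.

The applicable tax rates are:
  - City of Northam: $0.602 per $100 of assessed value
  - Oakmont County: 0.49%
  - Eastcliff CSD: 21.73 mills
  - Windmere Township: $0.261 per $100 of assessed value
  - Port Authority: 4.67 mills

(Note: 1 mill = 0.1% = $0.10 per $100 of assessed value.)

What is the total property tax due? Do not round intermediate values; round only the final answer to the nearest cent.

$42,347.42

Assessed value = $2,256,471 × 0.47 = $1,060,541.37
City of Northam: $1,060,541.37 × 0.00602 = $6,384.4590474
Oakmont County: $1,060,541.37 × 0.0049 = $5,196.652713
Eastcliff CSD: $1,060,541.37 × 0.02173 = $23,045.5639701
Windmere Township: $1,060,541.37 × 0.00261 = $2,768.0129757
Port Authority: $1,060,541.37 × 0.00467 = $4,952.7281979
Total = $42,347.4169041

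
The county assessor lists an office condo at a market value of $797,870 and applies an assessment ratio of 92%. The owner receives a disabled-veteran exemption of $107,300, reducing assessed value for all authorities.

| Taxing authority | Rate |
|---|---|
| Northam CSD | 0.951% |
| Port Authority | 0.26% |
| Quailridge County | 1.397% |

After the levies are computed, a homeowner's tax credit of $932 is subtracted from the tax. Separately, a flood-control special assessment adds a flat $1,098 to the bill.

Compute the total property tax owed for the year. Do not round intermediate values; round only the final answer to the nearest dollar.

$16,511

Assessed value = $797,870 × 0.92 = $734,040.4
Taxable value = $734,040.4 − $107,300 = $626,740.4
Northam CSD: $626,740.4 × 0.00951 = $5,960.301204
Port Authority: $626,740.4 × 0.0026 = $1,629.52504
Quailridge County: $626,740.4 × 0.01397 = $8,755.563388
Levies subtotal = $16,345.389632
After credit = $16,345.389632 − $932 = $15,413.389632
Total = $15,413.389632 + $1,098 = $16,511.389632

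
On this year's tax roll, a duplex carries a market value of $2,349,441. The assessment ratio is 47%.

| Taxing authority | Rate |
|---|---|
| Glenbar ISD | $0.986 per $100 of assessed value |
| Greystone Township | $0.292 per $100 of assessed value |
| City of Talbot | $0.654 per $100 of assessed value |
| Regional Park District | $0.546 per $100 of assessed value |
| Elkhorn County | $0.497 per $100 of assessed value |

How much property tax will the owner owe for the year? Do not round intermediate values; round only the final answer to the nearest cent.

$32,851.06

Assessed value = $2,349,441 × 0.47 = $1,104,237.27
Glenbar ISD: $1,104,237.27 × 0.00986 = $10,887.7794822
Greystone Township: $1,104,237.27 × 0.00292 = $3,224.3728284
City of Talbot: $1,104,237.27 × 0.00654 = $7,221.7117458
Regional Park District: $1,104,237.27 × 0.00546 = $6,029.1354942
Elkhorn County: $1,104,237.27 × 0.00497 = $5,488.0592319
Total = $10,887.7794822 + $3,224.3728284 + $7,221.7117458 + $6,029.1354942 + $5,488.0592319 = $32,851.0587825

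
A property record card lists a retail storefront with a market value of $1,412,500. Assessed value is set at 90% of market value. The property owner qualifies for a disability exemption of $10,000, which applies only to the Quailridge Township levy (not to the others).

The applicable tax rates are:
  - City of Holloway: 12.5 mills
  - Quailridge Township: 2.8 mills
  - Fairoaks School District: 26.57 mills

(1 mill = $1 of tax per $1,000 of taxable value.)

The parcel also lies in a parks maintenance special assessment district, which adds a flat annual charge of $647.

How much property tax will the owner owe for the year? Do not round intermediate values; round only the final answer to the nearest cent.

Assessed value = $1,412,500 × 0.9 = $1,271,250
City of Holloway: $1,271,250 × 0.0125 = $15,890.625
Quailridge Township: ($1,271,250 − $10,000) × 0.0028 = $1,261,250 × 0.0028 = $3,531.5
Fairoaks School District: $1,271,250 × 0.02657 = $33,777.1125
Levies subtotal = $53,199.2375
Total = $53,199.2375 + $647 = $53,846.2375

$53,846.24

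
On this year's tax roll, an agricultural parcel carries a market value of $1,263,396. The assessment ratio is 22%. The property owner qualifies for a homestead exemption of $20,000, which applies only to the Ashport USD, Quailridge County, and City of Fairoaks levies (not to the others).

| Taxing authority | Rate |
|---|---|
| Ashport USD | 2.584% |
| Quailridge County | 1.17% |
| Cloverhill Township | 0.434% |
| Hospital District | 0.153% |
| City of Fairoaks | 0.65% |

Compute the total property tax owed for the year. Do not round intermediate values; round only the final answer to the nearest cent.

$12,991.54

Assessed value = $1,263,396 × 0.22 = $277,947.12
Ashport USD: ($277,947.12 − $20,000) × 0.02584 = $257,947.12 × 0.02584 = $6,665.3535808
Quailridge County: ($277,947.12 − $20,000) × 0.0117 = $257,947.12 × 0.0117 = $3,017.981304
Cloverhill Township: $277,947.12 × 0.00434 = $1,206.2905008
Hospital District: $277,947.12 × 0.00153 = $425.2590936
City of Fairoaks: ($277,947.12 − $20,000) × 0.0065 = $257,947.12 × 0.0065 = $1,676.65628
Total = $12,991.5407592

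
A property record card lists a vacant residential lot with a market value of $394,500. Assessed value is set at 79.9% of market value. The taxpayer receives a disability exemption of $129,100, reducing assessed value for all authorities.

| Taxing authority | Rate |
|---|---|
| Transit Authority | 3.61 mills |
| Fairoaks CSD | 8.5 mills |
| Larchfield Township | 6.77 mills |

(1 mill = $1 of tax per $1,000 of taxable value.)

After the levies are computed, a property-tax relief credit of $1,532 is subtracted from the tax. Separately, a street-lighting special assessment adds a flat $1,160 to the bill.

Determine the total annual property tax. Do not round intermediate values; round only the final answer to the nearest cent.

Assessed value = $394,500 × 0.799 = $315,205.5
Taxable value = $315,205.5 − $129,100 = $186,105.5
Transit Authority: $186,105.5 × 0.00361 = $671.840855
Fairoaks CSD: $186,105.5 × 0.0085 = $1,581.89675
Larchfield Township: $186,105.5 × 0.00677 = $1,259.934235
Levies subtotal = $3,513.67184
After credit = $3,513.67184 − $1,532 = $1,981.67184
Total = $1,981.67184 + $1,160 = $3,141.67184

$3,141.67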